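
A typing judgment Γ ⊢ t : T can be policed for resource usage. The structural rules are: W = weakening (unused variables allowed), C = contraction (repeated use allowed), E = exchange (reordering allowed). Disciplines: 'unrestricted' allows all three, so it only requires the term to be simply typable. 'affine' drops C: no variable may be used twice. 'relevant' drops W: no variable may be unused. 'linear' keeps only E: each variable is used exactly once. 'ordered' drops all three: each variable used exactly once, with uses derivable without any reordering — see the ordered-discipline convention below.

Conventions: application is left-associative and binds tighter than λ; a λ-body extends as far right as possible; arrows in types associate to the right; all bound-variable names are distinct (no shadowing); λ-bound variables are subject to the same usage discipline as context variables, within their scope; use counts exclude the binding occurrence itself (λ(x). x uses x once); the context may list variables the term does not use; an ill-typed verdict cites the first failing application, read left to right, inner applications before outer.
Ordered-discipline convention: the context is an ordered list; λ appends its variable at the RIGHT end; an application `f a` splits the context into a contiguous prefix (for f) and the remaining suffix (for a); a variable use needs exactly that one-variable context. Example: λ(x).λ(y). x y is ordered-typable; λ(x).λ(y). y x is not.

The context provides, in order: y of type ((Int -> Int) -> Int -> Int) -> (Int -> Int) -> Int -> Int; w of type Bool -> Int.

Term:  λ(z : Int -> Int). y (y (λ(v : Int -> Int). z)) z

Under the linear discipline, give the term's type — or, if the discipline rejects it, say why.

not well-typed under linear — uses contraction: y ×2, z ×2; needs weakening: w, v unused
use counts: y: 2×, w: 0×, z [bound]: 2×, v [bound]: 0×
left-to-right use order: y, y, z, z
typing: ✓ — (Int -> Int) -> Int -> Int
all disciplines: ordered ✗ · linear ✗ · affine ✗ · relevant ✗ · unrestricted ✓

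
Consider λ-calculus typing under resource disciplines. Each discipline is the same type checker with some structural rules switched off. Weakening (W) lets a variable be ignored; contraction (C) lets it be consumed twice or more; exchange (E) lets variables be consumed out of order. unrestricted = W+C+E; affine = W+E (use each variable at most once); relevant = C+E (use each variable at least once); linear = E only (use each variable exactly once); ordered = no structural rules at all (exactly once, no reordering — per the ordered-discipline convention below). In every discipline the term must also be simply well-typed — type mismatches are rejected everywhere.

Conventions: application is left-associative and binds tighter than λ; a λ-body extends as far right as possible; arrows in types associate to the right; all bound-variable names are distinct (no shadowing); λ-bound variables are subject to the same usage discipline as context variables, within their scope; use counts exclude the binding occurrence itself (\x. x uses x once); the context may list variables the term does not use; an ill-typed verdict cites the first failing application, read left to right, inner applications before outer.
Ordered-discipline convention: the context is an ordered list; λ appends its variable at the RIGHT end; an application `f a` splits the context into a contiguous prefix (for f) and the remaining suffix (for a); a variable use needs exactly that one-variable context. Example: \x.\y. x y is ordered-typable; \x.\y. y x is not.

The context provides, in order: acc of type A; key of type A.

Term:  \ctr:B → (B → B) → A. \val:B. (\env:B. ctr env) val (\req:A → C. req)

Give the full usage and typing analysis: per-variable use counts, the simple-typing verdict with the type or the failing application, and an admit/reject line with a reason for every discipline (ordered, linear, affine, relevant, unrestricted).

usage: acc ×0; key ×0; ctr [bound] ×1; val [bound] ×1; env [bound] ×1; req [bound] ×1
use order (left to right): ctr, env, val, req
typing: ill-typed: a function awaiting B → B gets (A → C) → A → C
ordered: ✗ — fails simple typing
linear: ✗ — a type mismatch blocks all five
affine: ✗ — the type mismatch rejects it
relevant: ✗ — not simply typable
unrestricted: ✗ — fails simple typing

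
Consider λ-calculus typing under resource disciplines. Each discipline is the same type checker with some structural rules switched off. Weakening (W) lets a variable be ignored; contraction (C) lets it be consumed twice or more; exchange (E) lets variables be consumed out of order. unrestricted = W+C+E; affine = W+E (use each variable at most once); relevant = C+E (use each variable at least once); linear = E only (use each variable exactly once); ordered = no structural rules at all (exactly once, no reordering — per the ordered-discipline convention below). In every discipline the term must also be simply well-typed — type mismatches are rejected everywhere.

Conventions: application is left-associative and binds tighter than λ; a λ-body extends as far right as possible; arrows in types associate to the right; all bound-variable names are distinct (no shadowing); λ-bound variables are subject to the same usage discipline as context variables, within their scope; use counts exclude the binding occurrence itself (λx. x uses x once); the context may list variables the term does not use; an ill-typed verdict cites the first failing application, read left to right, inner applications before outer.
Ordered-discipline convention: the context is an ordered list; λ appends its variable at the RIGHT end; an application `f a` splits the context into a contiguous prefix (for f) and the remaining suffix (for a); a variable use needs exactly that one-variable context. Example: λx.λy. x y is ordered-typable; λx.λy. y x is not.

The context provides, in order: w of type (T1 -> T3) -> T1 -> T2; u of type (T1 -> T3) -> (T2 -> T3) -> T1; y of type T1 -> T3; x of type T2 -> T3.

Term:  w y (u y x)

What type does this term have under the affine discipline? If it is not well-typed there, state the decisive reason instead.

not well-typed under affine — repeated use of y ×2
use counts: w=1, u=1, y=2, x=1
order of uses: w, y, u, y, x
typing: the term checks, with type T2
summary: ordered ✗ | linear ✗ | affine ✗ | relevant ✓ | unrestricted ✓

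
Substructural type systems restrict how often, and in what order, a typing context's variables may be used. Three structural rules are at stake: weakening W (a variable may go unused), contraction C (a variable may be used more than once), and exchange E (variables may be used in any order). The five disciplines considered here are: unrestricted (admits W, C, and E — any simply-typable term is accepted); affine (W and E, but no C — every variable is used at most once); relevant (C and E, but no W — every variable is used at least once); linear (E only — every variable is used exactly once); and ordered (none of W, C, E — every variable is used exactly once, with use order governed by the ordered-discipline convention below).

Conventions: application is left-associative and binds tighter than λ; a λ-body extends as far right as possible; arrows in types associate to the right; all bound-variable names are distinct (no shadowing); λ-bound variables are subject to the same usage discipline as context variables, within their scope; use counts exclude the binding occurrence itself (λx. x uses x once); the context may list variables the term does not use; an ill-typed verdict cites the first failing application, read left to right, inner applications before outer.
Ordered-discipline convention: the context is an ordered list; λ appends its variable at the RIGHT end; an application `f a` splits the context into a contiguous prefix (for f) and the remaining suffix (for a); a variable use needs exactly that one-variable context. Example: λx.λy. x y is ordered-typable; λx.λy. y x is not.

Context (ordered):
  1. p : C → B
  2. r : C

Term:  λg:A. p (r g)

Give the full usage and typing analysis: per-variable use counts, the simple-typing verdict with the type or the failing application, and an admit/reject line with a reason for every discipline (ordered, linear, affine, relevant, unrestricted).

counts: p: 1; r: 1; g (λ-bound): 1
use order (left to right): p, r, g
typing: ill-typed: non-function type C applied to an argument
ordered: ✗, a type mismatch blocks all five
linear: ✗, the type mismatch rejects it
affine: ✗, not simply typable
relevant: ✗, fails simple typing
unrestricted: ✗, a type mismatch blocks all five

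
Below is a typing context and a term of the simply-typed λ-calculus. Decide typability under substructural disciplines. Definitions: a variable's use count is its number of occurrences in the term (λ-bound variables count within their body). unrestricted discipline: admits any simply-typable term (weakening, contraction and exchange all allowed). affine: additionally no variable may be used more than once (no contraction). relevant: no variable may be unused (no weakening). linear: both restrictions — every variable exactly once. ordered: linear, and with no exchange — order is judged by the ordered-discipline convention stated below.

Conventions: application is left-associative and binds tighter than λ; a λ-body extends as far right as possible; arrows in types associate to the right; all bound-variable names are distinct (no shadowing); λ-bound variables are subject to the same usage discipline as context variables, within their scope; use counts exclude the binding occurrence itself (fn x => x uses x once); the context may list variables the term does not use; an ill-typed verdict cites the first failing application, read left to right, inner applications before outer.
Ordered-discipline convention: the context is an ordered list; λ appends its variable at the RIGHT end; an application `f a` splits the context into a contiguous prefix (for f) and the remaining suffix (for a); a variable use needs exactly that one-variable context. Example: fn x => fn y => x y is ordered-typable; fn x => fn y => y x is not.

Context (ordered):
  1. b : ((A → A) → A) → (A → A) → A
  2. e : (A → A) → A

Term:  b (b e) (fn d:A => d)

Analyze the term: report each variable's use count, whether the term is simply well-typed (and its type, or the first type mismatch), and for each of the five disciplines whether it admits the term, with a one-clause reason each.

variable uses: b=2; e=1; d [bound]=1
uses in reading order: b, b, e, d
typing: well-typed — term : A
ordered: ✗ — needs contraction — b ×2
linear: ✗ — needs contraction — b ×2
affine: ✗ — needs contraction — b ×2
relevant: ✓ — at least one use each (b, e, d)
unrestricted: ✓ — simply typable at A; W, C, E all held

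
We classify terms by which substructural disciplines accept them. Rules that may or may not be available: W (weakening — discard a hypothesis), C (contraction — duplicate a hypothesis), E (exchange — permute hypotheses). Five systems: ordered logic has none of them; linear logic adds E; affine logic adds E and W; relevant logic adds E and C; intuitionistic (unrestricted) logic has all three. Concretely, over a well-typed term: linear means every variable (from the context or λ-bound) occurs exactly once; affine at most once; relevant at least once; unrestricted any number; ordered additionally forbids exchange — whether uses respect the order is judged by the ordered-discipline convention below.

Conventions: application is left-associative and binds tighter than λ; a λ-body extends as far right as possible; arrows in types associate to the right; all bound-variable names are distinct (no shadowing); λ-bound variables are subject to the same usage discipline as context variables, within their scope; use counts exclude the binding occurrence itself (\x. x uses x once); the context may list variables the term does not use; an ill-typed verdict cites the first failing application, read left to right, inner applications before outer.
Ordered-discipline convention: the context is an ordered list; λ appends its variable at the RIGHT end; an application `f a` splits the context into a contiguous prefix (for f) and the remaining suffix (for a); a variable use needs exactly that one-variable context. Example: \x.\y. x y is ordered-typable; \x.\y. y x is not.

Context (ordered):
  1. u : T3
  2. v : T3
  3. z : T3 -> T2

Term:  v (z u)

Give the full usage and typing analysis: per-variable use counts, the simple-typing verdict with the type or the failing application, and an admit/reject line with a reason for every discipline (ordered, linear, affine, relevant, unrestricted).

usage: u: 1×; v: 1×; z: 1×
order of uses: v, z, u
typing: ill-typed: non-function type T3 applied to an argument
ordered: ✗, a type mismatch blocks all five
linear: ✗, the type mismatch rejects it
affine: ✗, not simply typable
relevant: ✗, fails simple typing
unrestricted: ✗, a type mismatch blocks all five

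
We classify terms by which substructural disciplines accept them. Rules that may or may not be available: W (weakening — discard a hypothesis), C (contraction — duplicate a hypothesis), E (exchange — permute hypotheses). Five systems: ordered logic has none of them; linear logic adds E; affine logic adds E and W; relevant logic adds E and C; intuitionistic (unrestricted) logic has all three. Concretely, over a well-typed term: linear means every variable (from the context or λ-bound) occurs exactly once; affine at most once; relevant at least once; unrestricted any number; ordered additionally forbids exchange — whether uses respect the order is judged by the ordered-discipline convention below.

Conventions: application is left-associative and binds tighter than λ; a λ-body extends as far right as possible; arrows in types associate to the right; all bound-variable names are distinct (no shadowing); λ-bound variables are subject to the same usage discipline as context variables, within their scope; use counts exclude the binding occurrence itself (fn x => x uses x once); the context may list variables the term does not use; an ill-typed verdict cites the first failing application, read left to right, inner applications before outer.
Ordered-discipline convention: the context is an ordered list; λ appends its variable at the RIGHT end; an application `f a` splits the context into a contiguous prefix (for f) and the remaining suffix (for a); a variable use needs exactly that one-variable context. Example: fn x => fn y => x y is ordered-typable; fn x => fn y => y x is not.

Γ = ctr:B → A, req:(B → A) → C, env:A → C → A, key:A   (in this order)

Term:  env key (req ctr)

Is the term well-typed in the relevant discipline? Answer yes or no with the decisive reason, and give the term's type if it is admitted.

yes — at least one use each (ctr, req, env, key); term : A
usage: ctr=1, req=1, env=1, key=1
use order (left to right): env, key, req, ctr
typing: well-typed — term : A
all disciplines: ordered ✗ · linear ✓ · affine ✓ · relevant ✓ · unrestricted ✓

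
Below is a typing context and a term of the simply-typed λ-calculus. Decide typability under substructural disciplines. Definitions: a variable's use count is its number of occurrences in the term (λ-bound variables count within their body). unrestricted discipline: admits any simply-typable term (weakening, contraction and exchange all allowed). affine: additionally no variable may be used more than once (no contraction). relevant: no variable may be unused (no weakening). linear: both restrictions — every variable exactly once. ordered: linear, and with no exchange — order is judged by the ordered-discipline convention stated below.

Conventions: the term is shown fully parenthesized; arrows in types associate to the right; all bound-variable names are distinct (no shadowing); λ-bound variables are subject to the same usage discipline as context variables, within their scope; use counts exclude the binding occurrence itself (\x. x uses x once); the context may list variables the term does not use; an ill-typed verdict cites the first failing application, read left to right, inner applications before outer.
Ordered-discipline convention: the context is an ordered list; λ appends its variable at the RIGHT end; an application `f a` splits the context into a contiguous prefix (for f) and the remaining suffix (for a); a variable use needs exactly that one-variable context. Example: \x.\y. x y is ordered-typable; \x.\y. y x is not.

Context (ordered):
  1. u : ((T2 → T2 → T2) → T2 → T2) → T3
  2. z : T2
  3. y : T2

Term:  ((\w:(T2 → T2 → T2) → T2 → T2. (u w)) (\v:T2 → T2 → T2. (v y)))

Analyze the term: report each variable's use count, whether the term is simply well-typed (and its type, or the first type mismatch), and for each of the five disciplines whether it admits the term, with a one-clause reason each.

usage: u: 1×; z: 0×; y: 1×; w (bound): 1×; v (bound): 1×
use order (left to right): u, w, v, y
typing: well-typed at T3
ordered ✗ (z left unused)
linear ✗ (z left unused)
affine ✓ (u, z, y, w, v: no repeats, contraction unneeded)
relevant ✗ (z left unused)
unrestricted ✓ (typability at T3 is all that's needed)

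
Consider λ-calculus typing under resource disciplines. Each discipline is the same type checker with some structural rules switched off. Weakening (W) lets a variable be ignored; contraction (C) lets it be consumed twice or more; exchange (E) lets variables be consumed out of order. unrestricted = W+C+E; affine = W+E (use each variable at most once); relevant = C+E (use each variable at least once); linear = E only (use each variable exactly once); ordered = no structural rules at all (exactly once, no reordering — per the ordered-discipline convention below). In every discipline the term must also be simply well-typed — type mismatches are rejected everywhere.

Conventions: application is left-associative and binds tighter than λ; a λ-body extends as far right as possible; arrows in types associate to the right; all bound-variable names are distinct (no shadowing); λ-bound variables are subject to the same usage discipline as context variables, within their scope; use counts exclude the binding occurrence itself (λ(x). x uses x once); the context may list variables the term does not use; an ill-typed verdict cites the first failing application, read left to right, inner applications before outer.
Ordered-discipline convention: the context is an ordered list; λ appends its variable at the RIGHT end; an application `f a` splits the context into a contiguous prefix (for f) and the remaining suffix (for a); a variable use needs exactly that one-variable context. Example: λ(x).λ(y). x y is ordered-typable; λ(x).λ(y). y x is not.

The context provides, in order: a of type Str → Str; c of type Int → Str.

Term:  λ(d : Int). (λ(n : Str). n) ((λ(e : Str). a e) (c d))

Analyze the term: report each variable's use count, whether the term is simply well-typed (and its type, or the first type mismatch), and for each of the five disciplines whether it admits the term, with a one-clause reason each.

counts: a ×1, c ×1, d (bound) ×1, n (bound) ×1, e (bound) ×1
left-to-right use order: n, a, e, c, d
typing: the term checks, with type Int → Str
ordered: ✓ — single-use (a, c, d, n, e), ordered derivation ok
linear: ✓ — a, c, d, n, e: one use apiece
affine: ✓ — no duplicate uses among a, c, d, n, e
relevant: ✓ — at least one use each (a, c, d, n, e)
unrestricted: ✓ — typability at Int → Str is all that's needed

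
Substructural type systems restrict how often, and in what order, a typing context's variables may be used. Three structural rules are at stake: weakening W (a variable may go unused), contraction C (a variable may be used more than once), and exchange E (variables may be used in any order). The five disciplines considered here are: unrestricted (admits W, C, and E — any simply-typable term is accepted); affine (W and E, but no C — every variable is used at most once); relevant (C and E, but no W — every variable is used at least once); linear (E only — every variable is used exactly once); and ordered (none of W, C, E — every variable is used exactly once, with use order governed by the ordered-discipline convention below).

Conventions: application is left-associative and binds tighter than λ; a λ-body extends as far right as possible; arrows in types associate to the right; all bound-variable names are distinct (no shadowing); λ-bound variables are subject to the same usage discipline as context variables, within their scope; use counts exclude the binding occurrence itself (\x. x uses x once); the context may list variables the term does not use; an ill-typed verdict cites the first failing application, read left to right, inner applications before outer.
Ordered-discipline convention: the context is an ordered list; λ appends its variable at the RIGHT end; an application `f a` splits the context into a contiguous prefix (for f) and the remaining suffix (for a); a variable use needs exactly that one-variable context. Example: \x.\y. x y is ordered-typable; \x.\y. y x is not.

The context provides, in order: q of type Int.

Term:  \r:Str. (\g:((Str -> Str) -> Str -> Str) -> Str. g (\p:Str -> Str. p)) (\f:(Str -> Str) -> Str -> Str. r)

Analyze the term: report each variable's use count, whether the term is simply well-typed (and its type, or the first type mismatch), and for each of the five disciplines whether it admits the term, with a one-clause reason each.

use counts: q=0, r (λ-bound)=1, g (λ-bound)=1, p (λ-bound)=1, f (λ-bound)=0
use order (left to right): g, p, r
typing: well-typed at Str -> Str
ordered: ✗ — unused: q, f — weakening required
linear: ✗ — unused: q, f — weakening required
affine: ✓ — no duplicate uses among q, r, g, p, f
relevant: ✗ — unused: q, f — weakening required
unrestricted: ✓ — typability at Str -> Str is all that's needed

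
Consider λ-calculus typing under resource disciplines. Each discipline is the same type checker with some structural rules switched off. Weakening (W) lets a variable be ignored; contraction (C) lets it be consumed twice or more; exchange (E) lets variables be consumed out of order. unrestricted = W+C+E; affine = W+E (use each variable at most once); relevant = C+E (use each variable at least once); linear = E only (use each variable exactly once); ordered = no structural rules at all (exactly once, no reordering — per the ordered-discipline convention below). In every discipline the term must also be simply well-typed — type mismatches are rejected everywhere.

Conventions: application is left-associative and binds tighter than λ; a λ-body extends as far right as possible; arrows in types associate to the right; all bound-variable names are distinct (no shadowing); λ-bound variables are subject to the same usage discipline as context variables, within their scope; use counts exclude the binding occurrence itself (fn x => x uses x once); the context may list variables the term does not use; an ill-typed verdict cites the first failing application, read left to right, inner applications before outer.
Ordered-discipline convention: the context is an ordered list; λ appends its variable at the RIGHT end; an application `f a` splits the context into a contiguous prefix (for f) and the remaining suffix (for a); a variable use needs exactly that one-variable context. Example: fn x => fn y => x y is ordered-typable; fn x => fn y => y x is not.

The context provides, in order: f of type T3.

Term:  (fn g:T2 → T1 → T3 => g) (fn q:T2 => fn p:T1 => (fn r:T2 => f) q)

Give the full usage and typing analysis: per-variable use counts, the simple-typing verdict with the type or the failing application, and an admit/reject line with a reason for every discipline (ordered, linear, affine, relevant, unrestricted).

counts: f: 1; g (bound): 1; q (bound): 1; p (bound): 0; r (bound): 0
use order (left to right): g, f, q
typing: well-typed at T2 → T1 → T3
ordered: ✗, p, r never used (weakening)
linear: ✗, p, r never used (weakening)
affine: ✓, at most one use each (f, g, q, p, r)
relevant: ✗, p, r never used (weakening)
unrestricted: ✓, typability at T2 → T1 → T3 is all that's needed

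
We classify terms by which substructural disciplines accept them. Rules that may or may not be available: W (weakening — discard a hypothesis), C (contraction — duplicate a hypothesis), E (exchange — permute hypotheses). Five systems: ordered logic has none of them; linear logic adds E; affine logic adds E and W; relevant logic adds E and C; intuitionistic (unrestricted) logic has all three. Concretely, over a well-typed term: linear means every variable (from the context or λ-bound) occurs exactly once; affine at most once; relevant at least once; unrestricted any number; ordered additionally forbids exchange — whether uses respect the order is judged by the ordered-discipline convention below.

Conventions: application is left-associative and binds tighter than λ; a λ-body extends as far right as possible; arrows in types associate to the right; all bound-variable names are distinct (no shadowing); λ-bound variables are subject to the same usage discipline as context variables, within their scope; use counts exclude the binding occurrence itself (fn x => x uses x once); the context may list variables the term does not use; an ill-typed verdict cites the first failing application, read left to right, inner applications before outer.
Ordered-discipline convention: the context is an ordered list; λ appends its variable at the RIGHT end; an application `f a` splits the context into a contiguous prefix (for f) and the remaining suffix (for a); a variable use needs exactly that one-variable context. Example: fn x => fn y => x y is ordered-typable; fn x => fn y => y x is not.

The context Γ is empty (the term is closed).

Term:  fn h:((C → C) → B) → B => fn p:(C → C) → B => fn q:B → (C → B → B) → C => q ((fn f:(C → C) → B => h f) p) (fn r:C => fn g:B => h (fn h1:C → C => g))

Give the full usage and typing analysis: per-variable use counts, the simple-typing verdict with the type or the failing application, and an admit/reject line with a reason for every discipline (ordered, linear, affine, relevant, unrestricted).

use counts: h (bound): 2×; p (bound): 1×; q (bound): 1×; f (bound): 1×; r (bound): 0×; g (bound): 1×; h1 (bound): 0×
left-to-right use order: q, h, f, p, h, g
typing: ✓ — (((C → C) → B) → B) → ((C → C) → B) → (B → (C → B → B) → C) → C
ordered: ✗ — uses contraction: h ×2; r, h1 left unused
linear: ✗ — uses contraction: h ×2; r, h1 left unused
affine: ✗ — uses contraction: h ×2
relevant: ✗ — r, h1 left unused
unrestricted: ✓ — simply typable at (((C → C) → B) → B) → ((C → C) → B) → (B → (C → B → B) → C) → C; W, C, E all held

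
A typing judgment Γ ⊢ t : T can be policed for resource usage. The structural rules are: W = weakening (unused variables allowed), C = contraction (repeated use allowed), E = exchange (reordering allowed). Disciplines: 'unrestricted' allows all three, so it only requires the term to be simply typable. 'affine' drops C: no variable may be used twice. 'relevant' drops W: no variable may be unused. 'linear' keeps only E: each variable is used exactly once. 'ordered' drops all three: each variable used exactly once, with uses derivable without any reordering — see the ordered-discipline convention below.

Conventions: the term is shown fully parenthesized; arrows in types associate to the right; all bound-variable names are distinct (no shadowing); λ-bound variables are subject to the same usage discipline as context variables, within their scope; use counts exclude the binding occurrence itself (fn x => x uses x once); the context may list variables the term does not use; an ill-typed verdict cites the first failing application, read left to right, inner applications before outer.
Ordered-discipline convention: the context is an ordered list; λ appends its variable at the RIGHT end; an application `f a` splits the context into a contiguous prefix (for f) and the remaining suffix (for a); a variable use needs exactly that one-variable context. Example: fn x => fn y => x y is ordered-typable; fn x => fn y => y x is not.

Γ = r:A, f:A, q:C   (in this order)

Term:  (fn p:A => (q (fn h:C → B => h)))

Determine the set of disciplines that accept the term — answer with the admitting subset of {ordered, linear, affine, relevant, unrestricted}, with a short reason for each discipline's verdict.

admitted by: none
use counts: r: 0×, f: 0×, q: 1×, p [bound]: 0×, h [bound]: 1×
left-to-right use order: q, h
typing: ill-typed: non-arrow in function slot: C
ordered: ✗ — fails simple typing
linear: ✗ — a type mismatch blocks all five
affine: ✗ — the type mismatch rejects it
relevant: ✗ — not simply typable
unrestricted: ✗ — fails simple typing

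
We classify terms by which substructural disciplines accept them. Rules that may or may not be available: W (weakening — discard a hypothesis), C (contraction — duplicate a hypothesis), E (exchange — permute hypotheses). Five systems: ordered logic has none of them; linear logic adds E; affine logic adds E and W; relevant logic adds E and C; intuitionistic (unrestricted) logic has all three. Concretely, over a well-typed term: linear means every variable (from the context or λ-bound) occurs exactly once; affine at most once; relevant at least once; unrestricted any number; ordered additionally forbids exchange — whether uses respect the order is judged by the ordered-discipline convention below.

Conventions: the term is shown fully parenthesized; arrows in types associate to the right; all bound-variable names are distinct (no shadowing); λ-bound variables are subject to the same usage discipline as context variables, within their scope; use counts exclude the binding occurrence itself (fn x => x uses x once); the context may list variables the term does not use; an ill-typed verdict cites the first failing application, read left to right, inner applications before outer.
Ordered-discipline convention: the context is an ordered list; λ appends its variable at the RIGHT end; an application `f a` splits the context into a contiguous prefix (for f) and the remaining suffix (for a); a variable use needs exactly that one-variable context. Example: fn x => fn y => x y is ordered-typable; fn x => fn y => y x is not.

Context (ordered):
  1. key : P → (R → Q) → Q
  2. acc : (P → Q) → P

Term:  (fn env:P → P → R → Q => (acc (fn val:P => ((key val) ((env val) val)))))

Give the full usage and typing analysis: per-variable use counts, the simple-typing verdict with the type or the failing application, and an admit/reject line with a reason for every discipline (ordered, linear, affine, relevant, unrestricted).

use counts: key ×1, acc ×1, env (bound) ×1, val (bound) ×3
order of uses: acc, key, val, env, val, val
typing: the term checks, with type (P → P → R → Q) → P
ordered: ✗ — repeated use of val ×3
linear: ✗ — repeated use of val ×3
affine: ✗ — repeated use of val ×3
relevant: ✓ — at least one use each (key, acc, env, val)
unrestricted: ✓ — well-typed at (P → P → R → Q) → P; no restrictions here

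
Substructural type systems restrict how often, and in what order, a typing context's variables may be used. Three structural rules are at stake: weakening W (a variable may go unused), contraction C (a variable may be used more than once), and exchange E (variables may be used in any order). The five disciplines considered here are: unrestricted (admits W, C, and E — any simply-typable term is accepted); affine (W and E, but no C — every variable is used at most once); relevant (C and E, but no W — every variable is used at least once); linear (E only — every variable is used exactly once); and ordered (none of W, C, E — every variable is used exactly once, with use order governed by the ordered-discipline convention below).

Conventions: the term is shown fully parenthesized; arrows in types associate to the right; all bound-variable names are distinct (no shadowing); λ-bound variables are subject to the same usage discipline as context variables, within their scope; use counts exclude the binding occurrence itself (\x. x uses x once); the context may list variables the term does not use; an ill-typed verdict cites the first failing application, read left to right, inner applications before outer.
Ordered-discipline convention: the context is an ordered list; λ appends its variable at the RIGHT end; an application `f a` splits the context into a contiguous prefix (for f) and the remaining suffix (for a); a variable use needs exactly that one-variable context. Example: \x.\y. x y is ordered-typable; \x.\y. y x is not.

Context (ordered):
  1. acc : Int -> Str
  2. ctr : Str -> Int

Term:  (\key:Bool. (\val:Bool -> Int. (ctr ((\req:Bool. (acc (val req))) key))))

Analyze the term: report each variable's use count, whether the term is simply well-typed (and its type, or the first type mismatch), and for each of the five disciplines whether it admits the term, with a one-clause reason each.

counts: acc=1, ctr=1, key [bound]=1, val [bound]=1, req [bound]=1
order of uses: ctr, acc, val, req, key
typing: ✓ — Bool -> (Bool -> Int) -> Int
ordered ✗ (no ordered split (uses run ctr, acc, val, req, key))
linear ✓ (each of acc, ctr, key, val, req used exactly once)
affine ✓ (at most one use each (acc, ctr, key, val, req))
relevant ✓ (every one of acc, ctr, key, val, req appears)
unrestricted ✓ (type-checks (Bool -> (Bool -> Int) -> Int) and nothing is barred)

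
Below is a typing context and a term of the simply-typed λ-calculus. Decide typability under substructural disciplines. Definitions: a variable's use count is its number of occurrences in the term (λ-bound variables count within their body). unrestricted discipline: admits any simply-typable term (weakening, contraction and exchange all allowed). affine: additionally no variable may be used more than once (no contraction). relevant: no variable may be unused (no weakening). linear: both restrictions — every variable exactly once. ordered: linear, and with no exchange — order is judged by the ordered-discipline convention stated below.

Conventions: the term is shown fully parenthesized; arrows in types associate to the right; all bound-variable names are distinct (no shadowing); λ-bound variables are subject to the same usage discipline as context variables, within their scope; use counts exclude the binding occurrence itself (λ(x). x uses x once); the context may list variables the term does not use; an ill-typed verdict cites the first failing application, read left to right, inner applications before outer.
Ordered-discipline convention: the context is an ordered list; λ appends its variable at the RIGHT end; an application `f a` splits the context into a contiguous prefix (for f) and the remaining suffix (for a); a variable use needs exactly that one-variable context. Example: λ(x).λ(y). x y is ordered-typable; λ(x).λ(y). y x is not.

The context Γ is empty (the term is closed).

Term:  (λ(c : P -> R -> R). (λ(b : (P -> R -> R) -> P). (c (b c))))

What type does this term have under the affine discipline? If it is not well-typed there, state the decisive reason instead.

not well-typed under affine — needs contraction — c ×2
use counts: c (bound)=2; b (bound)=1
left-to-right use order: c, b, c
typing: the term checks, with type (P -> R -> R) -> ((P -> R -> R) -> P) -> R -> R
all disciplines: ordered ✗, linear ✗, affine ✗, relevant ✓, unrestricted ✓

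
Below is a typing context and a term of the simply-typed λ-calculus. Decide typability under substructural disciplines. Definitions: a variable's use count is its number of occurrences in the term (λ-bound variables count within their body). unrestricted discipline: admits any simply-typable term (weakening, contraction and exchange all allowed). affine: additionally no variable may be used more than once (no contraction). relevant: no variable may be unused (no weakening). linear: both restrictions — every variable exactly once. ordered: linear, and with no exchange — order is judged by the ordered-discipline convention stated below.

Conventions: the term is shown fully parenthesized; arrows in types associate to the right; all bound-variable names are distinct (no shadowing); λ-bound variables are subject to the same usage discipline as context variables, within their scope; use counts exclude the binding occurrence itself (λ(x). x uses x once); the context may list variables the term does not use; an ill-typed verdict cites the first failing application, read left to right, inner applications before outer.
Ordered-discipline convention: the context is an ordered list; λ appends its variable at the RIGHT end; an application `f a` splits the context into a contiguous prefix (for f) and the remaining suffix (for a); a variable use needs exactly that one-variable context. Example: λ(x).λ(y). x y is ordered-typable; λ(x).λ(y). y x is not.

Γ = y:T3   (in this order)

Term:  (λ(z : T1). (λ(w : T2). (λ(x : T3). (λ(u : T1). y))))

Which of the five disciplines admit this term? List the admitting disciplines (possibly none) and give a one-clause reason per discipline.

admitting disciplines: affine, unrestricted
variable uses: y=1, z (λ-bound)=0, w (λ-bound)=0, x (λ-bound)=0, u (λ-bound)=0
order of uses: y
typing: ✓ — T1 → T2 → T3 → T1 → T3
ordered: ✗, unused: z, w, x, u — weakening required
linear: ✗, unused: z, w, x, u — weakening required
affine: ✓, y, z, w, x, u: no repeats, contraction unneeded
relevant: ✗, unused: z, w, x, u — weakening required
unrestricted: ✓, type-checks (T1 → T2 → T3 → T1 → T3) and nothing is barred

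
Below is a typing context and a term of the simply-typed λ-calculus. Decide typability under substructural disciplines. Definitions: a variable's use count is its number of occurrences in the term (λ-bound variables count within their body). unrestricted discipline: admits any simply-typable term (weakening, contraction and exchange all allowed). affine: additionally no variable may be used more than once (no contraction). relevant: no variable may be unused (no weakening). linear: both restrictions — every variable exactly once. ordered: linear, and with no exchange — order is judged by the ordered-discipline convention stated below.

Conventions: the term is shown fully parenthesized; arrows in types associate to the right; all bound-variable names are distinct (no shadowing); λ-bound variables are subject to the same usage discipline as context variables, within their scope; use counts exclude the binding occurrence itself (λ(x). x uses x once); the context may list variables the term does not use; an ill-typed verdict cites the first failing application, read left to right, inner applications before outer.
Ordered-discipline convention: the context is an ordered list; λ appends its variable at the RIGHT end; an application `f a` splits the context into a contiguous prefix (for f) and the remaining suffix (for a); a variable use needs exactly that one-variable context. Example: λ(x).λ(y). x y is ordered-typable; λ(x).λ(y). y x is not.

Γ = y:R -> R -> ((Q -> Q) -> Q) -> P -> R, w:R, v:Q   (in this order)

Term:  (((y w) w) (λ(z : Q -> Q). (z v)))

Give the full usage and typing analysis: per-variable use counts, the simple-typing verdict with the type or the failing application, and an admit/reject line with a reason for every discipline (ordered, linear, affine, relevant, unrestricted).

counts: y: 1, w: 2, v: 1, z (λ-bound): 1
uses in reading order: y, w, w, z, v
typing: well-typed at P -> R
ordered: ✗ — needs contraction — w ×2
linear: ✗ — needs contraction — w ×2
affine: ✗ — needs contraction — w ×2
relevant: ✓ — y, w, v, z: all used, weakening unneeded
unrestricted: ✓ — well-typed at P -> R; no restrictions here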